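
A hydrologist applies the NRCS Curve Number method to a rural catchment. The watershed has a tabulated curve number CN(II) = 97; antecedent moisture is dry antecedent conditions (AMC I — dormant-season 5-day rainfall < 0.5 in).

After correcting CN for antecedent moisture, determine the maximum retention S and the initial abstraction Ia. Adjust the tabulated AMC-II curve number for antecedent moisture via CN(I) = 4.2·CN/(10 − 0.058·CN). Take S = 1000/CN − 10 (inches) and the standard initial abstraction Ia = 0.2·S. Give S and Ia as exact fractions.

CN(I) from CN(II)=97: (4.2·97)/(10 − 0.058·97) = 67900/729 ≈ 93.141
Retention S: 1000/CN − 10 with CN=93.141 → S = 500/679 ≈ 0.736 in
Initial abstraction Ia = S/5 = (500/679)/5 = 100/679 ≈ 0.147 in

S = 500/679 in ≈ 0.736 in; Ia = 100/679 in ≈ 0.147 in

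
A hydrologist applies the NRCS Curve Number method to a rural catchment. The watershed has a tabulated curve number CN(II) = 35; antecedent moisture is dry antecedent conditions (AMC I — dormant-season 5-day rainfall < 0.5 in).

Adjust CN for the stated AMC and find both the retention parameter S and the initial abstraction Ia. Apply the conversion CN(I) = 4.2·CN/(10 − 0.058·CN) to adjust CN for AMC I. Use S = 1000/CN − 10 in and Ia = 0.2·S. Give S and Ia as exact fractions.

Dry (AMC I): CN(I) = 4.2·35/(10 − 0.058·35) = 147/(797/100) = 14700/797 ≈ 18.444
Max retention: S = 1000/(14700/797) − 10 = 6500/147 in (≈ 44.218 in)
Ia = 0.2S: 0.2·44.218 = 8.844 in (exactly 1300/147)

S = 6500/147 in ≈ 44.218 in; Ia = 1300/147 in ≈ 8.844 in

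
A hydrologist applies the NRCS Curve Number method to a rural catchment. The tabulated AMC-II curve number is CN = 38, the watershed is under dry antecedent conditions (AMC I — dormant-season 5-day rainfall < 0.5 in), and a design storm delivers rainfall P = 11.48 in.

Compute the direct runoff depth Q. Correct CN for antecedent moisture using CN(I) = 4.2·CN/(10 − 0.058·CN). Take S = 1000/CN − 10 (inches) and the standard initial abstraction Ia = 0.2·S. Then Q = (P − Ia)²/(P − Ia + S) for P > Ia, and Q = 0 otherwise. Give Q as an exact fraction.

CN(I) from CN(II)=38: (4.2·38)/(10 − 0.058·38) = 39900/1949 ≈ 20.472
Retention S: 1000/CN − 10 with CN=20.472 → S = 15500/399 ≈ 38.847 in
Initial abstraction Ia = S/5 = (15500/399)/5 = 3100/399 ≈ 7.769 in
P − Ia = 11.480 − 7.769 = 37013/9975 ≈ 3.711 in (> 0, runoff occurs)
Q = (37013/9975)²/((37013/9975) + 15500/399) = (1369962169/99500625)/(424513/9975) = 1369962169/4234517175 in ≈ 0.324 in

Q = 1369962169/4234517175 in ≈ 0.324 in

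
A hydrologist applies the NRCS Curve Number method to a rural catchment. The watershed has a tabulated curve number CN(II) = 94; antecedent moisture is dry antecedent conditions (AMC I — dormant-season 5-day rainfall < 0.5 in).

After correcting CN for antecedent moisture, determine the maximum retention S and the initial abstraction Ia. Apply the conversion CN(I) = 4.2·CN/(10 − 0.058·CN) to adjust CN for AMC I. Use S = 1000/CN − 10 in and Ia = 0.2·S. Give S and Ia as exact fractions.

Adjust CN=94 to AMC I: 4.2·94/(10 − 0.058·94) → (1974/5) ÷ (1137/250) = 32900/379 ≈ 86.807
Retention S: 1000/CN − 10 with CN=86.807 → S = 500/329 ≈ 1.520 in
Ia = 0.2·(500/329) = 100/329 in ≈ 0.304 in

S = 500/329 in ≈ 1.520 in; Ia = 100/329 in ≈ 0.304 in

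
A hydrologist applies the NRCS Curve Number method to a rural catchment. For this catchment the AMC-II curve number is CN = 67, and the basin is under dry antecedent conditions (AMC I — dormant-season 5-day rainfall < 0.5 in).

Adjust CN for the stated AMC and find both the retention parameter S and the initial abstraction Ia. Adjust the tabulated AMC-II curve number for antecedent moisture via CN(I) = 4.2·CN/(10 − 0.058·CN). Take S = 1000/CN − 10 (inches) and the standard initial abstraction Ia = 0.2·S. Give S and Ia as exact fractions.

S = 5500/469 in ≈ 11.727 in; Ia = 1100/469 in ≈ 2.345 in

Dry (AMC I): CN(I) = 4.2·67/(10 − 0.058·67) = (1407/5)/(3057/500) = 46900/1019 ≈ 46.026
Retention S: 1000/CN − 10 with CN=46.026 → S = 5500/469 ≈ 11.727 in
Ia = 0.2S: 0.2·11.727 = 2.345 in (exactly 1100/469)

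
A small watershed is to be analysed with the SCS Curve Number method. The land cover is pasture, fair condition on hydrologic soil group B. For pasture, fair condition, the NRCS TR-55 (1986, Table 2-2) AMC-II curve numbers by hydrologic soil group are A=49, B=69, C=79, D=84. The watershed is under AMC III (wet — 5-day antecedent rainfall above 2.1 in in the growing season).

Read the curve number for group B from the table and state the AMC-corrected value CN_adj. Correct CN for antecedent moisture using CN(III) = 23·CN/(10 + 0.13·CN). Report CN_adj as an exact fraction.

NRCS table: pasture, fair condition, soil group B → CN(II) = 69
CN(III) from CN(II)=69: (23·69)/(10 + 0.13·69) = 158700/1897 ≈ 83.658

CN_adj = 158700/1897 ≈ 83.658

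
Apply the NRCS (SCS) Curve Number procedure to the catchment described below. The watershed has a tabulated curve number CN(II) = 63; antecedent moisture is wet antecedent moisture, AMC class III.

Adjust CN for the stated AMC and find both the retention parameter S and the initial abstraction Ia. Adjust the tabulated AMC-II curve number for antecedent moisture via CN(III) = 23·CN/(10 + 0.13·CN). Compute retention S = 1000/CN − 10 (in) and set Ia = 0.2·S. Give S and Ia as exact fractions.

Adjust CN=63 to AMC III: 23·63/(10 + 0.13·63) → 1449 ÷ (1819/100) = 144900/1819 ≈ 79.659
S = 1000/(144900/1819) − 10 = 3700/1449 in ≈ 2.553 in
Ia = 0.2S: 0.2·2.553 = 0.511 in (exactly 740/1449)

S = 3700/1449 in ≈ 2.553 in; Ia = 740/1449 in ≈ 0.511 in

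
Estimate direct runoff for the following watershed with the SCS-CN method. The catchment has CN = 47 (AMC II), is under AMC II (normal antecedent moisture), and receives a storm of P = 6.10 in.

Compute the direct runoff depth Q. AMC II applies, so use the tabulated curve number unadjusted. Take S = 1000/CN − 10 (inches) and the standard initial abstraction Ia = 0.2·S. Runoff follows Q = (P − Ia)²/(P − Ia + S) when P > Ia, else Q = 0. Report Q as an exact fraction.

Q = 3265249/3340290 in ≈ 0.978 in

Average conditions: CN = 47 (no AMC adjustment).
S = 1000/47 − 10 = 530/47 in ≈ 11.277 in
Ia = 0.2S: 0.2·11.277 = 2.255 in (exactly 106/47)
Since P=6.100 > Ia=2.255: effective rainfall P−Ia = 1807/470 in
Q: (1807/470)² ÷ (7107/470) = 3265249/3340290 in (≈ 0.978 in)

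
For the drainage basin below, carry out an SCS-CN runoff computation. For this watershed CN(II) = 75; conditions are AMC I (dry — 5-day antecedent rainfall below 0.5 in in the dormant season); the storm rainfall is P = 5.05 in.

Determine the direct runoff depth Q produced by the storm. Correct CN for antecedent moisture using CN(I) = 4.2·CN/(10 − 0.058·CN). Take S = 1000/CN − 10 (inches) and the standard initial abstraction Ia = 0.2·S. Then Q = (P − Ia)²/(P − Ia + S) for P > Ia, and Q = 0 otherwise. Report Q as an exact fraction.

Dry (AMC I): CN(I) = 4.2·75/(10 − 0.058·75) = 315/(113/20) = 6300/113 ≈ 55.752
Max retention: S = 1000/(6300/113) − 10 = 500/63 in (≈ 7.937 in)
Ia = 0.2·(500/63) = 100/63 in ≈ 1.587 in
P − Ia = 5.050 − 1.587 = 4363/1260 ≈ 3.463 in (> 0, runoff occurs)
Q = (4363/1260)²/((4363/1260) + 500/63) = (19035769/1587600)/(14363/1260) = 19035769/18097380 in ≈ 1.052 in

Q = 19035769/18097380 in ≈ 1.052 in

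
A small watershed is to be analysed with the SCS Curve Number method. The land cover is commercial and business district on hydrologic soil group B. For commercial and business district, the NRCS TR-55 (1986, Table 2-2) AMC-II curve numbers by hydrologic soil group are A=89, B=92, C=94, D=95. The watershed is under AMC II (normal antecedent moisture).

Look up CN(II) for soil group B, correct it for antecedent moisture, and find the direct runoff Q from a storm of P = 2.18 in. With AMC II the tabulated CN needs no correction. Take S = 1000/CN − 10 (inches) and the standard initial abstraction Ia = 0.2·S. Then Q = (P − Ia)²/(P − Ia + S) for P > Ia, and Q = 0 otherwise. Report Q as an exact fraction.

Q = 5322249/3803050 in ≈ 1.399 in

NRCS table: commercial and business district, soil group B → CN(II) = 92
AMC II — tabulated CN = 92 applies directly.
Max retention: S = 1000/92 − 10 = 20/23 in (≈ 0.870 in)
Ia = 0.2S: 0.2·0.870 = 0.174 in (exactly 4/23)
P − Ia = 2.180 − 0.174 = 2307/1150 ≈ 2.006 in (> 0, runoff occurs)
Q: (2307/1150)² ÷ (3307/1150) = 5322249/3803050 in (≈ 1.399 in)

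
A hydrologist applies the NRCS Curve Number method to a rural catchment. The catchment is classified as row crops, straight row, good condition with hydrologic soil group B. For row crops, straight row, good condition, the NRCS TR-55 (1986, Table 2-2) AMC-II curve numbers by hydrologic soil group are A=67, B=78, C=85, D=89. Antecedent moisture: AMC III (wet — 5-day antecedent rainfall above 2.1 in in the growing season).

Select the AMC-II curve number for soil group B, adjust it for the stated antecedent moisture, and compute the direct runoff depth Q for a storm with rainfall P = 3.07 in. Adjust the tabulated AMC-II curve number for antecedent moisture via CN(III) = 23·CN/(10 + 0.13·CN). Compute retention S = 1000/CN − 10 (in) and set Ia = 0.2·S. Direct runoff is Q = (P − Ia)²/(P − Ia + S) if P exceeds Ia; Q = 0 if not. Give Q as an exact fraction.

Q = 64200917641/32595096300 in ≈ 1.970 in

NRCS table: row crops, straight row, good condition, soil group B → CN(II) = 78
Wet (AMC III): CN(III) = 23·78/(10 + 0.13·78) = 1794/(1007/50) = 89700/1007 ≈ 89.076
Max retention: S = 1000/(89700/1007) − 10 = 1100/897 in (≈ 1.226 in)
Initial abstraction Ia = S/5 = (1100/897)/5 = 220/897 ≈ 0.245 in
P − Ia = 3.070 − 0.245 = 253379/89700 ≈ 2.825 in (> 0, runoff occurs)
Runoff Q = (P−Ia)²/(P−Ia+S) = (2.825)²/(2.825+1.226) = 64200917641/32595096300 ≈ 1.970 in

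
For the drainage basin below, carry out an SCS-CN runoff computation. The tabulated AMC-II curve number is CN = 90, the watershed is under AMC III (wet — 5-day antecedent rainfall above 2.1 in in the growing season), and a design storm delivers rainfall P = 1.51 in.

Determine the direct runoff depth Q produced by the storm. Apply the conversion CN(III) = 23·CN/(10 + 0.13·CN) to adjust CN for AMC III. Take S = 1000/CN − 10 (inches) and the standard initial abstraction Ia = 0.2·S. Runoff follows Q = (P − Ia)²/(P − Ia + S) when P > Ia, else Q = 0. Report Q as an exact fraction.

Q = 855972049/812619900 in ≈ 1.053 in

Wet (AMC III): CN(III) = 23·90/(10 + 0.13·90) = 2070/(217/10) = 20700/217 ≈ 95.392
Max retention: S = 1000/(20700/217) − 10 = 100/207 in (≈ 0.483 in)
Initial abstraction Ia = S/5 = (100/207)/5 = 20/207 ≈ 0.097 in
P − Ia = 1.510 − 0.097 = 29257/20700 ≈ 1.413 in (> 0, runoff occurs)
Q = (29257/20700)²/((29257/20700) + 100/207) = (855972049/428490000)/(39257/20700) = 855972049/812619900 in ≈ 1.053 in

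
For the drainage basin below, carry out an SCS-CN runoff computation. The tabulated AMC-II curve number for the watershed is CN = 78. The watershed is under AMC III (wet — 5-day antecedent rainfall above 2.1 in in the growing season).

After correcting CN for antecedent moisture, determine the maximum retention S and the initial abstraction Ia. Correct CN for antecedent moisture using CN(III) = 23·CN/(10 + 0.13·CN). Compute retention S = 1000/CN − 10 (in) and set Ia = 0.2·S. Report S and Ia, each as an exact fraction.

Wet (AMC III): CN(III) = 23·78/(10 + 0.13·78) = 1794/(1007/50) = 89700/1007 ≈ 89.076
S = 1000/(89700/1007) − 10 = 1100/897 in ≈ 1.226 in
Ia = 0.2S: 0.2·1.226 = 0.245 in (exactly 220/897)

S = 1100/897 in ≈ 1.226 in; Ia = 220/897 in ≈ 0.245 in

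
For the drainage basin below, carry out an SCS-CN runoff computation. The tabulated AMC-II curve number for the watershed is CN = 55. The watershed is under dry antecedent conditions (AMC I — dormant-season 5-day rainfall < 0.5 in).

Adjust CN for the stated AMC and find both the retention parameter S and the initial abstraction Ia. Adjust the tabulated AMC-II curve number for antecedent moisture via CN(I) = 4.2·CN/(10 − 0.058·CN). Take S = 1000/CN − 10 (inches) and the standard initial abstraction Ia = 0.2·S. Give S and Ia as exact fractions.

S = 1500/77 in ≈ 19.481 in; Ia = 300/77 in ≈ 3.896 in

Dry (AMC I): CN(I) = 4.2·55/(10 − 0.058·55) = 231/(681/100) = 7700/227 ≈ 33.921
Retention S: 1000/CN − 10 with CN=33.921 → S = 1500/77 ≈ 19.481 in
Ia = 0.2·(1500/77) = 300/77 in ≈ 3.896 in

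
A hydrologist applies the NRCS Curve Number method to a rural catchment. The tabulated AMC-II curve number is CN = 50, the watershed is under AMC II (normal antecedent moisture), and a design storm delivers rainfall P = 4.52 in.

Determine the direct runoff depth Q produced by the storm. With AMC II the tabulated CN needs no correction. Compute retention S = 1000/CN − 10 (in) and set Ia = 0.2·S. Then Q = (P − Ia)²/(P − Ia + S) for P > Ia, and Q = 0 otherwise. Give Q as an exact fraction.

CN(II) = 50; AMC II needs no correction.
S = 1000/50 − 10 = 10 in ≈ 10.000 in
Ia = 0.2·10 = 2 in ≈ 2.000 in
Excess rainfall: 4.520 − 2.000 = 2.520 in; P > Ia so Q > 0
Q = (63/25)²/((63/25) + 10) = (3969/625)/(313/25) = 3969/7825 in ≈ 0.507 in

Q = 3969/7825 in ≈ 0.507 in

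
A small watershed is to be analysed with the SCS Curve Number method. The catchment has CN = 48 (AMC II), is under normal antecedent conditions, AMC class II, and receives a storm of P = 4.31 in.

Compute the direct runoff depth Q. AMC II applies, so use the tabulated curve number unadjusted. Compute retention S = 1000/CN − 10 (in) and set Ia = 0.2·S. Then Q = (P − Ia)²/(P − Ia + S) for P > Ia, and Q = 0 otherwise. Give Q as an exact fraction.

AMC II — tabulated CN = 48 applies directly.
Max retention: S = 1000/48 − 10 = 65/6 in (≈ 10.833 in)
Ia = 0.2S: 0.2·10.833 = 2.167 in (exactly 13/6)
Excess rainfall: 4.310 − 2.167 = 2.143 in; P > Ia so Q > 0
Runoff Q = (P−Ia)²/(P−Ia+S) = (2.143)²/(2.143+10.833) = 413449/1167900 ≈ 0.354 in

Q = 413449/1167900 in ≈ 0.354 in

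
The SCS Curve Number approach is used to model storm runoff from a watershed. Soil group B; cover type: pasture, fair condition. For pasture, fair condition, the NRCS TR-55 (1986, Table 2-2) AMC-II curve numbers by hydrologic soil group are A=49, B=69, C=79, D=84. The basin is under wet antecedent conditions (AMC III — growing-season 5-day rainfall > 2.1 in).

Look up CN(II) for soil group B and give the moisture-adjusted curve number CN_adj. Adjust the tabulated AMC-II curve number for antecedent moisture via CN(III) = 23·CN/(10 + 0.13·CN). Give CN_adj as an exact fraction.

NRCS table: pasture, fair condition, soil group B → CN(II) = 69
Adjust CN=69 to AMC III: 23·69/(10 + 0.13·69) → 1587 ÷ (1897/100) = 158700/1897 ≈ 83.658

CN_adj = 158700/1897 ≈ 83.658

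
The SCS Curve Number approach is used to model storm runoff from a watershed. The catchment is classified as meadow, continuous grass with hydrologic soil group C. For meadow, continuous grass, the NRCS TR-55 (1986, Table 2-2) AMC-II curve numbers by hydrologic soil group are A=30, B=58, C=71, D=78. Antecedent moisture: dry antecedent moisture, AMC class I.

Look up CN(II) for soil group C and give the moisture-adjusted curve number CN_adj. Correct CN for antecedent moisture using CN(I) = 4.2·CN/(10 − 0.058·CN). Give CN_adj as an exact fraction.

CN_adj = 149100/2941 ≈ 50.697

NRCS table: meadow, continuous grass, soil group C → CN(II) = 71
CN(I) from CN(II)=71: (4.2·71)/(10 − 0.058·71) = 149100/2941 ≈ 50.697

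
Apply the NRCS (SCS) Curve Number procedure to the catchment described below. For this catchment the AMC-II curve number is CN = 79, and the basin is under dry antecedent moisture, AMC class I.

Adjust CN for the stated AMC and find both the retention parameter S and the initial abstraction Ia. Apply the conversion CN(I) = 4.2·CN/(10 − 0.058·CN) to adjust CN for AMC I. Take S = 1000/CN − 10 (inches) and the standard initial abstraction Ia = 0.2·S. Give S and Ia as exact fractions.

CN(I) from CN(II)=79: (4.2·79)/(10 − 0.058·79) = 7900/129 ≈ 61.240
Retention S: 1000/CN − 10 with CN=61.240 → S = 500/79 ≈ 6.329 in
Ia = 0.2S: 0.2·6.329 = 1.266 in (exactly 100/79)

S = 500/79 in ≈ 6.329 in; Ia = 100/79 in ≈ 1.266 in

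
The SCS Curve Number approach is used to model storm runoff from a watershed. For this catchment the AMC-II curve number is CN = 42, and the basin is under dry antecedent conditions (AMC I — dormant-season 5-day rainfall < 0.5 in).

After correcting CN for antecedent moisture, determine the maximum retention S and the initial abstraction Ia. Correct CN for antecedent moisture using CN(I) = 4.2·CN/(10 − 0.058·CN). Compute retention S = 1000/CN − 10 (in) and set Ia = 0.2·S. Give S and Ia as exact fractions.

S = 14500/441 in ≈ 32.880 in; Ia = 2900/441 in ≈ 6.576 in

Dry (AMC I): CN(I) = 4.2·42/(10 − 0.058·42) = (882/5)/(1891/250) = 44100/1891 ≈ 23.321
Retention S: 1000/CN − 10 with CN=23.321 → S = 14500/441 ≈ 32.880 in
Ia = 0.2S: 0.2·32.880 = 6.576 in (exactly 2900/441)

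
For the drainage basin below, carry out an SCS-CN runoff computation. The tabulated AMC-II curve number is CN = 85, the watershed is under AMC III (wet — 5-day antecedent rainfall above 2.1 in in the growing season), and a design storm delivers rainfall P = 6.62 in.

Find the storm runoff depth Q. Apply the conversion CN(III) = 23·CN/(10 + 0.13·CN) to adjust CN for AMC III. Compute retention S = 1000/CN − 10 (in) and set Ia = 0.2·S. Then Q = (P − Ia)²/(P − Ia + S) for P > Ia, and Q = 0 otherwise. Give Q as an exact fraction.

Q = 15982269241/2764780550 in ≈ 5.781 in

Wet (AMC III): CN(III) = 23·85/(10 + 0.13·85) = 1955/(421/20) = 39100/421 ≈ 92.874
S = 1000/(39100/421) − 10 = 300/391 in ≈ 0.767 in
Ia = 0.2S: 0.2·0.767 = 0.153 in (exactly 60/391)
Excess rainfall: 6.620 − 0.153 = 6.467 in; P > Ia so Q > 0
Q = (126421/19550)²/((126421/19550) + 300/391) = (15982269241/382202500)/(141421/19550) = 15982269241/2764780550 in ≈ 5.781 in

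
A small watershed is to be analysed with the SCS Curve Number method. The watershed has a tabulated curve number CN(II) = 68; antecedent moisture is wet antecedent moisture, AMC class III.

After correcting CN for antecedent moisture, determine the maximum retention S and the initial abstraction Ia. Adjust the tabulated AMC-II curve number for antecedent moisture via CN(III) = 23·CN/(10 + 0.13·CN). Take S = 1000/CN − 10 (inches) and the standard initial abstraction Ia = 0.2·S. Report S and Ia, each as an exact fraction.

S = 800/391 in ≈ 2.046 in; Ia = 160/391 in ≈ 0.409 in

Adjust CN=68 to AMC III: 23·68/(10 + 0.13·68) → 1564 ÷ (471/25) = 39100/471 ≈ 83.015
Max retention: S = 1000/(39100/471) − 10 = 800/391 in (≈ 2.046 in)
Initial abstraction Ia = S/5 = (800/391)/5 = 160/391 ≈ 0.409 in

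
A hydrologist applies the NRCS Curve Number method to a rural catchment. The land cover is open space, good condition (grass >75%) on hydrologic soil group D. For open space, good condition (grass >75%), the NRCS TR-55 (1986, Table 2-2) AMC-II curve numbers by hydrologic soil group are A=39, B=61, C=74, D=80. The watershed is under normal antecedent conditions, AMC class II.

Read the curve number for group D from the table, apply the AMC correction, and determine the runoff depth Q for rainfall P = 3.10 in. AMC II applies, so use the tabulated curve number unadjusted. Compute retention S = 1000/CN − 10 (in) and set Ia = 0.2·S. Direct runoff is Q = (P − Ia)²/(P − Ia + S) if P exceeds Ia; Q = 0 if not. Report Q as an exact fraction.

Q = 338/255 in ≈ 1.325 in

NRCS table: open space, good condition (grass >75%), soil group D → CN(II) = 80
Average conditions: CN = 80 (no AMC adjustment).
Max retention: S = 1000/80 − 10 = 5/2 in (≈ 2.500 in)
Ia = 0.2S: 0.2·2.500 = 0.500 in (exactly 1/2)
Since P=3.100 > Ia=0.500: effective rainfall P−Ia = 13/5 in
Runoff Q = (P−Ia)²/(P−Ia+S) = (2.600)²/(2.600+2.500) = 338/255 ≈ 1.325 in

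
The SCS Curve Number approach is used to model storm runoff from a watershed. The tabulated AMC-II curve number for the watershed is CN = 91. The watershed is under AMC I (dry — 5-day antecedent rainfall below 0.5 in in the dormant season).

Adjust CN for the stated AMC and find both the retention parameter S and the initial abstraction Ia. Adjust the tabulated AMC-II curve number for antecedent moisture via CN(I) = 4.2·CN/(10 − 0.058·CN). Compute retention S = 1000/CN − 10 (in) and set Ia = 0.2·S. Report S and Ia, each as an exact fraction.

S = 1500/637 in ≈ 2.355 in; Ia = 300/637 in ≈ 0.471 in

Adjust CN=91 to AMC I: 4.2·91/(10 − 0.058·91) → (1911/5) ÷ (2361/500) = 63700/787 ≈ 80.940
Retention S: 1000/CN − 10 with CN=80.940 → S = 1500/637 ≈ 2.355 in
Initial abstraction Ia = S/5 = (1500/637)/5 = 300/637 ≈ 0.471 in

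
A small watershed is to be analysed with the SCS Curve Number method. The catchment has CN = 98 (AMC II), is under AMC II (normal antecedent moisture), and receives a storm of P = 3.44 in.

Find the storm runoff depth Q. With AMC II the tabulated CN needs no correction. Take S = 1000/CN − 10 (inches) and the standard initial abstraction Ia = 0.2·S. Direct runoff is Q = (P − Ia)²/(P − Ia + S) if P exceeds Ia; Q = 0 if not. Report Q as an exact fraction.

Q = 8669448/2703575 in ≈ 3.207 in

Average conditions: CN = 98 (no AMC adjustment).
Max retention: S = 1000/98 − 10 = 10/49 in (≈ 0.204 in)
Ia = 0.2S: 0.2·0.204 = 0.041 in (exactly 2/49)
P − Ia = 3.440 − 0.041 = 4164/1225 ≈ 3.399 in (> 0, runoff occurs)
Q = (4164/1225)²/((4164/1225) + 10/49) = (17338896/1500625)/(4414/1225) = 8669448/2703575 in ≈ 3.207 in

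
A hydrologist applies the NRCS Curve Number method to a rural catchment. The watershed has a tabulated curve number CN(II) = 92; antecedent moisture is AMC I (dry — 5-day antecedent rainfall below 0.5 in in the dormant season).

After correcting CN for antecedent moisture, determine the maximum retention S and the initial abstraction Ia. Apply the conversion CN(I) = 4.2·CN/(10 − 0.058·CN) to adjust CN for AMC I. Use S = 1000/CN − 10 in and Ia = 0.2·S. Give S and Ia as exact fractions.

Dry (AMC I): CN(I) = 4.2·92/(10 − 0.058·92) = (1932/5)/(583/125) = 48300/583 ≈ 82.847
Retention S: 1000/CN − 10 with CN=82.847 → S = 1000/483 ≈ 2.070 in
Ia = 0.2·(1000/483) = 200/483 in ≈ 0.414 in

S = 1000/483 in ≈ 2.070 in; Ia = 200/483 in ≈ 0.414 in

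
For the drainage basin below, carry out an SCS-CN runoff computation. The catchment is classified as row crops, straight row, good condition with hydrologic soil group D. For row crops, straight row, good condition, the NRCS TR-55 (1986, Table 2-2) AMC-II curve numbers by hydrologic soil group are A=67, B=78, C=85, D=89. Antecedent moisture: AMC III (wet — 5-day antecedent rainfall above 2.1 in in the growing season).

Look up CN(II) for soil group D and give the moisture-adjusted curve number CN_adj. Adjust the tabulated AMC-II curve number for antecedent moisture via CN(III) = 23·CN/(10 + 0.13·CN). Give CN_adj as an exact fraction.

CN_adj = 204700/2157 ≈ 94.900

NRCS table: row crops, straight row, good condition, soil group D → CN(II) = 89
Adjust CN=89 to AMC III: 23·89/(10 + 0.13·89) → 2047 ÷ (2157/100) = 204700/2157 ≈ 94.900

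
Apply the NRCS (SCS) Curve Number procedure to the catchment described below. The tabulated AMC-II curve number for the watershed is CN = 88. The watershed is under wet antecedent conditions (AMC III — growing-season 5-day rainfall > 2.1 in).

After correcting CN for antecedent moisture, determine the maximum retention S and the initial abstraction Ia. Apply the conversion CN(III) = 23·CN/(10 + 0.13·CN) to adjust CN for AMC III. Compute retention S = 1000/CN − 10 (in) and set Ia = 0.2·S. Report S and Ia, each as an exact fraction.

Wet (AMC III): CN(III) = 23·88/(10 + 0.13·88) = 2024/(536/25) = 6325/67 ≈ 94.403
Retention S: 1000/CN − 10 with CN=94.403 → S = 150/253 ≈ 0.593 in
Ia = 0.2S: 0.2·0.593 = 0.119 in (exactly 30/253)

S = 150/253 in ≈ 0.593 in; Ia = 30/253 in ≈ 0.119 in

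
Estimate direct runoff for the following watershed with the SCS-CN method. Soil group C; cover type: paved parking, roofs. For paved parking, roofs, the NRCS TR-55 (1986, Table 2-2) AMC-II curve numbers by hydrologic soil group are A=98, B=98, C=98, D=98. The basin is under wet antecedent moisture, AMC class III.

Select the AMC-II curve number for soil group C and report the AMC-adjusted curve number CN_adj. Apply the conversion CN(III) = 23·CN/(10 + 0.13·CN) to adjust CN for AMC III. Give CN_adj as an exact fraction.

CN_adj = 112700/1137 ≈ 99.120

NRCS table: paved parking, roofs, soil group C → CN(II) = 98
Wet (AMC III): CN(III) = 23·98/(10 + 0.13·98) = 2254/(1137/50) = 112700/1137 ≈ 99.120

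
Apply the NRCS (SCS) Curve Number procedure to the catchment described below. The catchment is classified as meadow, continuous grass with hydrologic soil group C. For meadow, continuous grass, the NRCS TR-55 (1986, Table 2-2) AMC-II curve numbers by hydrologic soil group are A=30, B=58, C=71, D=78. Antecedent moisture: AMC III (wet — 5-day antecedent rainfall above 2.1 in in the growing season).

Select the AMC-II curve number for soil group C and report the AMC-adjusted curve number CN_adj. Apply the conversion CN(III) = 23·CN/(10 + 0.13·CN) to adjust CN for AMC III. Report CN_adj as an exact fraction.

NRCS table: meadow, continuous grass, soil group C → CN(II) = 71
Wet (AMC III): CN(III) = 23·71/(10 + 0.13·71) = 1633/(1923/100) = 163300/1923 ≈ 84.919

CN_adj = 163300/1923 ≈ 84.919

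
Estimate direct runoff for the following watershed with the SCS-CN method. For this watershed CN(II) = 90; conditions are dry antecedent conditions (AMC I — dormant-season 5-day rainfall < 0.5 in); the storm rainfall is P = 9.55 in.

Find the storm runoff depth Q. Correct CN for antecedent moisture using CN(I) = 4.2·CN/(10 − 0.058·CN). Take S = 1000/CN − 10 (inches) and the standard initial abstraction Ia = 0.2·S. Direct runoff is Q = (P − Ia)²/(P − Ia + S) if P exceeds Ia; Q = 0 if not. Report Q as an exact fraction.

Q = 1162741801/166694220 in ≈ 6.975 in

Dry (AMC I): CN(I) = 4.2·90/(10 − 0.058·90) = 378/(239/50) = 18900/239 ≈ 79.079
Max retention: S = 1000/(18900/239) − 10 = 500/189 in (≈ 2.646 in)
Ia = 0.2S: 0.2·2.646 = 0.529 in (exactly 100/189)
P − Ia = 9.550 − 0.529 = 34099/3780 ≈ 9.021 in (> 0, runoff occurs)
Q: (34099/3780)² ÷ (44099/3780) = 1162741801/166694220 in (≈ 6.975 in)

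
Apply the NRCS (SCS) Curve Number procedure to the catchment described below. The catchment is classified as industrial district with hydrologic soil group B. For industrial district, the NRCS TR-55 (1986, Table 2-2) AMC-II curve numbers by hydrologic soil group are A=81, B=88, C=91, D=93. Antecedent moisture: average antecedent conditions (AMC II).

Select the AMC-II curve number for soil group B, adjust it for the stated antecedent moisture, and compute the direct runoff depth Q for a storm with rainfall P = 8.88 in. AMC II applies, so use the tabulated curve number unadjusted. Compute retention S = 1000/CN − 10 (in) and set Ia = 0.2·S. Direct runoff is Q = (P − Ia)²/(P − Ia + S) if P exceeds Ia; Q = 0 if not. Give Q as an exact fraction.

Q = 1867563/251350 in ≈ 7.430 in

NRCS table: industrial district, soil group B → CN(II) = 88
Average conditions: CN = 88 (no AMC adjustment).
Max retention: S = 1000/88 − 10 = 15/11 in (≈ 1.364 in)
Ia = 0.2S: 0.2·1.364 = 0.273 in (exactly 3/11)
Excess rainfall: 8.880 − 0.273 = 8.607 in; P > Ia so Q > 0
Q = (2367/275)²/((2367/275) + 15/11) = (5602689/75625)/(2742/275) = 1867563/251350 in ≈ 7.430 in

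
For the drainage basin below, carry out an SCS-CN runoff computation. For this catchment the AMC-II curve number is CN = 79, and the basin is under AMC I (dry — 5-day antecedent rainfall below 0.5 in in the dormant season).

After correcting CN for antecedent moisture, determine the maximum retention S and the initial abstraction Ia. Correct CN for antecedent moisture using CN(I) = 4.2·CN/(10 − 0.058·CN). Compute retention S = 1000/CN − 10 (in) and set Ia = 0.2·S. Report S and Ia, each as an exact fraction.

S = 500/79 in ≈ 6.329 in; Ia = 100/79 in ≈ 1.266 in

Adjust CN=79 to AMC I: 4.2·79/(10 − 0.058·79) → (1659/5) ÷ (2709/500) = 7900/129 ≈ 61.240
S = 1000/(7900/129) − 10 = 500/79 in ≈ 6.329 in
Ia = 0.2S: 0.2·6.329 = 1.266 in (exactly 100/79)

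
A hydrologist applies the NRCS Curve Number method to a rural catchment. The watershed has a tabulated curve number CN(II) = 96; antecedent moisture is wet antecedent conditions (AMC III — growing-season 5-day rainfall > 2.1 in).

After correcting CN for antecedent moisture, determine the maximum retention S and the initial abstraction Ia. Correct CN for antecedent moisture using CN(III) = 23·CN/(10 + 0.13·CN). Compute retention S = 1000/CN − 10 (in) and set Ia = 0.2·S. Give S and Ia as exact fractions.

Wet (AMC III): CN(III) = 23·96/(10 + 0.13·96) = 2208/(562/25) = 27600/281 ≈ 98.221
Retention S: 1000/CN − 10 with CN=98.221 → S = 25/138 ≈ 0.181 in
Ia = 0.2S: 0.2·0.181 = 0.036 in (exactly 5/138)

S = 25/138 in ≈ 0.181 in; Ia = 5/138 in ≈ 0.036 in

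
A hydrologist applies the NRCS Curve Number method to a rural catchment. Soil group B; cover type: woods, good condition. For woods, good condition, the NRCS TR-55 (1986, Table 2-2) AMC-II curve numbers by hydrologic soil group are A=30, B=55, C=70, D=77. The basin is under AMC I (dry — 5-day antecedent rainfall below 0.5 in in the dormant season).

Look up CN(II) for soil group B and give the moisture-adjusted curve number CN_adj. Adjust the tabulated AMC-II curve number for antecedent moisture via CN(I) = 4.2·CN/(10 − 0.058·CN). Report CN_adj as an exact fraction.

CN_adj = 7700/227 ≈ 33.921

NRCS table: woods, good condition, soil group B → CN(II) = 55
Dry (AMC I): CN(I) = 4.2·55/(10 − 0.058·55) = 231/(681/100) = 7700/227 ≈ 33.921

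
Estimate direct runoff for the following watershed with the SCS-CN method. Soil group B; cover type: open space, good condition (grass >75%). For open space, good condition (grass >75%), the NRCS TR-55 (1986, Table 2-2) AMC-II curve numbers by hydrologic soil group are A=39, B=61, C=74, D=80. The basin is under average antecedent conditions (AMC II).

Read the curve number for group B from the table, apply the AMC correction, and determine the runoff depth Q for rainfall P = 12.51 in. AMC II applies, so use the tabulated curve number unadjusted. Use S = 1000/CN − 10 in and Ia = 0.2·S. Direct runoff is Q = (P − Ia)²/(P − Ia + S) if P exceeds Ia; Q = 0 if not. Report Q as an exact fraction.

NRCS table: open space, good condition (grass >75%), soil group B → CN(II) = 61
Average conditions: CN = 61 (no AMC adjustment).
Retention S: 1000/CN − 10 with CN=61.000 → S = 390/61 ≈ 6.393 in
Initial abstraction Ia = S/5 = (390/61)/5 = 78/61 ≈ 1.279 in
Excess rainfall: 12.510 − 1.279 = 11.231 in; P > Ia so Q > 0
Q = (68511/6100)²/((68511/6100) + 390/61) = (4693757121/37210000)/(107511/6100) = 1564585707/218605700 in ≈ 7.157 in

Q = 1564585707/218605700 in ≈ 7.157 in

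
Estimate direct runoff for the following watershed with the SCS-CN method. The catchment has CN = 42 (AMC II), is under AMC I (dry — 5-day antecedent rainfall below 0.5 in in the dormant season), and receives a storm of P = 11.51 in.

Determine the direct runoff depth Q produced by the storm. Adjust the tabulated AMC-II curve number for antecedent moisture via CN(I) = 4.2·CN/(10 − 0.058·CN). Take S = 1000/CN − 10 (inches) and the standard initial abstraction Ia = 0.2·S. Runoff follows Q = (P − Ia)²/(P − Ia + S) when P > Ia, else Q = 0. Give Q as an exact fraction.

Q = 47345843281/73540763100 in ≈ 0.644 in

CN(I) from CN(II)=42: (4.2·42)/(10 − 0.058·42) = 44100/1891 ≈ 23.321
Retention S: 1000/CN − 10 with CN=23.321 → S = 14500/441 ≈ 32.880 in
Ia = 0.2·(14500/441) = 2900/441 in ≈ 6.576 in
Excess rainfall: 11.510 − 6.576 = 4.934 in; P > Ia so Q > 0
Q: (217591/44100)² ÷ (1667591/44100) = 47345843281/73540763100 in (≈ 0.644 in)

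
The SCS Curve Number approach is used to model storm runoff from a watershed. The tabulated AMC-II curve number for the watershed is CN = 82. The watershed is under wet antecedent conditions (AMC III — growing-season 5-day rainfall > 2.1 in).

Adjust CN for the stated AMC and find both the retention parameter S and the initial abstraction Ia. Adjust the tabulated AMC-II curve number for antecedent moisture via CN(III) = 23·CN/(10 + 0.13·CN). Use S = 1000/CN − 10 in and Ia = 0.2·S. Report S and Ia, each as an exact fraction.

S = 900/943 in ≈ 0.954 in; Ia = 180/943 in ≈ 0.191 in

CN(III) from CN(II)=82: (23·82)/(10 + 0.13·82) = 94300/1033 ≈ 91.288
Max retention: S = 1000/(94300/1033) − 10 = 900/943 in (≈ 0.954 in)
Initial abstraction Ia = S/5 = (900/943)/5 = 180/943 ≈ 0.191 in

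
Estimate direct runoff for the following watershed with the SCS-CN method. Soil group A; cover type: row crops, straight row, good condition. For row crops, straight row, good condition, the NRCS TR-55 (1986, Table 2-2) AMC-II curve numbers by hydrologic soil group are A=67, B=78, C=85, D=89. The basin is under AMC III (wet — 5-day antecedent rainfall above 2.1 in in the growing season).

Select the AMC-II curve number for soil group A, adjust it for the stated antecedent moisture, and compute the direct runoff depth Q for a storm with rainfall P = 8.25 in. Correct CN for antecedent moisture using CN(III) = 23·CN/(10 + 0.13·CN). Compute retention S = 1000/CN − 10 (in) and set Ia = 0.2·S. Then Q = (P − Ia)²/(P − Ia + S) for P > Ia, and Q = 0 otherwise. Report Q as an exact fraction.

Q = 70439193/11471204 in ≈ 6.141 in

NRCS table: row crops, straight row, good condition, soil group A → CN(II) = 67
Wet (AMC III): CN(III) = 23·67/(10 + 0.13·67) = 1541/(1871/100) = 154100/1871 ≈ 82.362
Max retention: S = 1000/(154100/1871) − 10 = 3300/1541 in (≈ 2.141 in)
Initial abstraction Ia = S/5 = (3300/1541)/5 = 660/1541 ≈ 0.428 in
Since P=8.250 > Ia=0.428: effective rainfall P−Ia = 48213/6164 in
Q: (48213/6164)² ÷ (61413/6164) = 70439193/11471204 in (≈ 6.141 in)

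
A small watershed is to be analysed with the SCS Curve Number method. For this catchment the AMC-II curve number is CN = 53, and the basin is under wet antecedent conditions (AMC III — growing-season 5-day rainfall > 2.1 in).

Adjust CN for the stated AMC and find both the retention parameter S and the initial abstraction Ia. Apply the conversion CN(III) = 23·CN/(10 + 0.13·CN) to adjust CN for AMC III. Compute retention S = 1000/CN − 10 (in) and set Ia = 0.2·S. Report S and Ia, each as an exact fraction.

S = 4700/1219 in ≈ 3.856 in; Ia = 940/1219 in ≈ 0.771 in

CN(III) from CN(II)=53: (23·53)/(10 + 0.13·53) = 121900/1689 ≈ 72.173
Max retention: S = 1000/(121900/1689) − 10 = 4700/1219 in (≈ 3.856 in)
Ia = 0.2S: 0.2·3.856 = 0.771 in (exactly 940/1219)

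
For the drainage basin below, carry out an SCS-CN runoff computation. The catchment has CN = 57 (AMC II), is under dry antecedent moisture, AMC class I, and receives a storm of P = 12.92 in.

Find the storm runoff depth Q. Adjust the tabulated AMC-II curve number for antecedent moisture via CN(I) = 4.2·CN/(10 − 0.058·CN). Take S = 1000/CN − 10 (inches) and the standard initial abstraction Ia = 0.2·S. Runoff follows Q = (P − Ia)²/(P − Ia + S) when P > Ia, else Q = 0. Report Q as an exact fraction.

Q = 77914115161/24437682675 in ≈ 3.188 in

Adjust CN=57 to AMC I: 4.2·57/(10 − 0.058·57) → (1197/5) ÷ (3347/500) = 119700/3347 ≈ 35.763
Retention S: 1000/CN − 10 with CN=35.763 → S = 21500/1197 ≈ 17.962 in
Ia = 0.2S: 0.2·17.962 = 3.592 in (exactly 4300/1197)
P − Ia = 12.920 − 3.592 = 279131/29925 ≈ 9.328 in (> 0, runoff occurs)
Q = (279131/29925)²/((279131/29925) + 21500/1197) = (77914115161/895505625)/(816631/29925) = 77914115161/24437682675 in ≈ 3.188 in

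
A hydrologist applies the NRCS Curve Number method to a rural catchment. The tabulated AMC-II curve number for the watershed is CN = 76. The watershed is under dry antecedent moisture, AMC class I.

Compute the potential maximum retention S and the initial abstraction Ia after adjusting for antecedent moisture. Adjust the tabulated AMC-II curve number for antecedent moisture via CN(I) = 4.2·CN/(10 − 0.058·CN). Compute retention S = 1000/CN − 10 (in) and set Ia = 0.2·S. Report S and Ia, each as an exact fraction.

Dry (AMC I): CN(I) = 4.2·76/(10 − 0.058·76) = (1596/5)/(699/125) = 13300/233 ≈ 57.082
Max retention: S = 1000/(13300/233) − 10 = 1000/133 in (≈ 7.519 in)
Ia = 0.2S: 0.2·7.519 = 1.504 in (exactly 200/133)

S = 1000/133 in ≈ 7.519 in; Ia = 200/133 in ≈ 1.504 in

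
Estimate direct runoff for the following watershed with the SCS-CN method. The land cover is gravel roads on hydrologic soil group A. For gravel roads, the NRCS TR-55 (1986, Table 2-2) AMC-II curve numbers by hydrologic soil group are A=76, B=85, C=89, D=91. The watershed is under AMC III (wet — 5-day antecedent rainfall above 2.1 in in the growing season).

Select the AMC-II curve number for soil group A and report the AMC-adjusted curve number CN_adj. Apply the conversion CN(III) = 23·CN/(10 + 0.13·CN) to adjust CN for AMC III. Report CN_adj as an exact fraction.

CN_adj = 43700/497 ≈ 87.928

NRCS table: gravel roads, soil group A → CN(II) = 76
Wet (AMC III): CN(III) = 23·76/(10 + 0.13·76) = 1748/(497/25) = 43700/497 ≈ 87.928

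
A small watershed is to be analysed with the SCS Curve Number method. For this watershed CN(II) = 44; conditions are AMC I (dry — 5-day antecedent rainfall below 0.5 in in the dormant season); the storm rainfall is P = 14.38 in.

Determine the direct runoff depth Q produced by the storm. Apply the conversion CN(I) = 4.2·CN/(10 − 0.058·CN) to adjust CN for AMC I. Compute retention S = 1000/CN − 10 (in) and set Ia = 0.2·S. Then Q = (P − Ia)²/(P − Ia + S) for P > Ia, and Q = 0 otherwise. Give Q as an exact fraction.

Q = 188430529/105149550 in ≈ 1.792 in

CN(I) from CN(II)=44: (4.2·44)/(10 − 0.058·44) = 3300/133 ≈ 24.812
Max retention: S = 1000/(3300/133) − 10 = 1000/33 in (≈ 30.303 in)
Ia = 0.2·(1000/33) = 200/33 in ≈ 6.061 in
P − Ia = 14.380 − 6.061 = 13727/1650 ≈ 8.319 in (> 0, runoff occurs)
Q: (13727/1650)² ÷ (63727/1650) = 188430529/105149550 in (≈ 1.792 in)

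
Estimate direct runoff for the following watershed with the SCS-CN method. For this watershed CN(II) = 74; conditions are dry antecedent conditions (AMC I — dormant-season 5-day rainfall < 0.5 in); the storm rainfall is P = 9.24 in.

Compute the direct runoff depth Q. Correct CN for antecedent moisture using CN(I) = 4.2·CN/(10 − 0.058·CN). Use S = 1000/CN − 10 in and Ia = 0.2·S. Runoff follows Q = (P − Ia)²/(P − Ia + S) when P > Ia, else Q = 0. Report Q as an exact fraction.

Q = 21605178169/6011784975 in ≈ 3.594 in

Dry (AMC I): CN(I) = 4.2·74/(10 − 0.058·74) = (1554/5)/(1427/250) = 77700/1427 ≈ 54.450
Max retention: S = 1000/(77700/1427) − 10 = 6500/777 in (≈ 8.366 in)
Ia = 0.2·(6500/777) = 1300/777 in ≈ 1.673 in
Excess rainfall: 9.240 − 1.673 = 7.567 in; P > Ia so Q > 0
Q = (146987/19425)²/((146987/19425) + 6500/777) = (21605178169/377330625)/(309487/19425) = 21605178169/6011784975 in ≈ 3.594 in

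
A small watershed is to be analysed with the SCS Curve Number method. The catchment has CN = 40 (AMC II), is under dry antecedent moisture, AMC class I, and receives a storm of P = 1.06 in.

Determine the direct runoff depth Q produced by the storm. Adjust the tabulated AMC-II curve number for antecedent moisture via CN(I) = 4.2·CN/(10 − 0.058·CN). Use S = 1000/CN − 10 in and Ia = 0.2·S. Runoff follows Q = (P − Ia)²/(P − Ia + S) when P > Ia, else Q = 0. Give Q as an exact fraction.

Q = 0 in ≈ 0.000 in

Dry (AMC I): CN(I) = 4.2·40/(10 − 0.058·40) = 168/(192/25) = 175/8 ≈ 21.875
Retention S: 1000/CN − 10 with CN=21.875 → S = 250/7 ≈ 35.714 in
Ia = 0.2·(250/7) = 50/7 in ≈ 7.143 in
P = 1.060 ≤ Ia = 7.143 in: entire storm abstracted, Q = 0.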